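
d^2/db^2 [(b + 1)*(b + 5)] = 2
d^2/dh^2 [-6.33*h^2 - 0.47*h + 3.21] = -12.6600000000000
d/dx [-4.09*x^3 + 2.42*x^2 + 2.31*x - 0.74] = -12.27*x^2 + 4.84*x + 2.31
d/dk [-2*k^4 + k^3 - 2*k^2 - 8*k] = -8*k^3 + 3*k^2 - 4*k - 8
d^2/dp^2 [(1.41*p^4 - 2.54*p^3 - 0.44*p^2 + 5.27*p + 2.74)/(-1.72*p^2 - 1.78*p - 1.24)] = (-8.342688*p^6 - 25.901136*p^5 - 44.848152*p^4 - 78.409328*p^3 - 46.645152*p^2 + 40.539456*p + 18.941888)/(5.088448*p^6 + 15.797856*p^5 + 27.354192*p^4 + 28.418056*p^3 + 19.720464*p^2 + 8.210784*p + 1.906624)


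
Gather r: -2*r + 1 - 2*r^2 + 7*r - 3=-2*r^2 + 5*r - 2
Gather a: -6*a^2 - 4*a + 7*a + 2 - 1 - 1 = -6*a^2 + 3*a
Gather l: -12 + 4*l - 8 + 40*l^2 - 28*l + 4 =40*l^2 - 24*l - 16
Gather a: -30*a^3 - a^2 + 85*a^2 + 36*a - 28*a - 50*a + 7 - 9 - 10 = -30*a^3 + 84*a^2 - 42*a - 12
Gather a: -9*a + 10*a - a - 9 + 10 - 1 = 0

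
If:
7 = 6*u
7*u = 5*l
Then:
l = 49/30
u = 7/6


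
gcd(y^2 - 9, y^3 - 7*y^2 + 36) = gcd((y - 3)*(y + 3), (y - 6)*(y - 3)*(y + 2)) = y - 3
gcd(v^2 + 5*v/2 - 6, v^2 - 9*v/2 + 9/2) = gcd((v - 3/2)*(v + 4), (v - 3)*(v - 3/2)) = v - 3/2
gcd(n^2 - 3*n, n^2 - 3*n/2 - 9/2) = n - 3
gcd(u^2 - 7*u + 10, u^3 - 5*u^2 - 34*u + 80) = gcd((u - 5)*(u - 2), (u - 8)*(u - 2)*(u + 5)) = u - 2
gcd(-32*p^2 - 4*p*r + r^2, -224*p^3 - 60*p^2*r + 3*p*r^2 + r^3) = 32*p^2 + 4*p*r - r^2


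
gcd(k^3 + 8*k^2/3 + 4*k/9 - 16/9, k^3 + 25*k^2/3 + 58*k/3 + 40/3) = k^2 + 10*k/3 + 8/3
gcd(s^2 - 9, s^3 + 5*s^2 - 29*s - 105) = s + 3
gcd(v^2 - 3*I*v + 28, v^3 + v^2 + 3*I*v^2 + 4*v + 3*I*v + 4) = v + 4*I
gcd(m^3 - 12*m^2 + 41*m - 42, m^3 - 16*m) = 1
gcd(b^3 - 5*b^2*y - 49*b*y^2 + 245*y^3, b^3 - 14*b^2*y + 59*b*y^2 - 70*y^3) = b^2 - 12*b*y + 35*y^2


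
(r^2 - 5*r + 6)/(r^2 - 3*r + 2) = (r - 3)/(r - 1)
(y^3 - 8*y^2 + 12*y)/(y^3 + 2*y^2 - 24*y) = (y^2 - 8*y + 12)/(y^2 + 2*y - 24)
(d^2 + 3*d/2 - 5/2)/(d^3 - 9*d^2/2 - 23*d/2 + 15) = 1/(d - 6)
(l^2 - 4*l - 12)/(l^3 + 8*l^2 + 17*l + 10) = (l - 6)/(l^2 + 6*l + 5)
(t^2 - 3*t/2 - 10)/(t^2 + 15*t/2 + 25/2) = (t - 4)/(t + 5)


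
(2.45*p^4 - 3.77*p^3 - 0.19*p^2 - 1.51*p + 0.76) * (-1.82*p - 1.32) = -4.459*p^5 + 3.6274*p^4 + 5.3222*p^3 + 2.999*p^2 + 0.61*p - 1.0032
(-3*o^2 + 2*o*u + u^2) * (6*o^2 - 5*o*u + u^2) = -18*o^4 + 27*o^3*u - 7*o^2*u^2 - 3*o*u^3 + u^4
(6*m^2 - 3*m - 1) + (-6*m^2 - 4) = -3*m - 5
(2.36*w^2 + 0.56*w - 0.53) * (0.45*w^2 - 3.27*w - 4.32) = 1.062*w^4 - 7.4652*w^3 - 12.2649*w^2 - 0.6861*w + 2.2896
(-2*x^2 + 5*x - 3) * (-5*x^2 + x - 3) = 10*x^4 - 27*x^3 + 26*x^2 - 18*x + 9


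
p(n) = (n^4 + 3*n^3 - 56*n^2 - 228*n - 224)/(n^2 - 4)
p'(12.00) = 29.16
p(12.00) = 106.40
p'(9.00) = 25.41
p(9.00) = 25.14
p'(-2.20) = 10.84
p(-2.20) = -2.33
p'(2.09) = 26673.85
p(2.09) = -2441.36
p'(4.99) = 37.14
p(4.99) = -84.37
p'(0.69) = 130.25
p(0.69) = 115.43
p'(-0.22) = 46.39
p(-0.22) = 44.69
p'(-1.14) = 22.63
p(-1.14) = 14.67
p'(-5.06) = -2.79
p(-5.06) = -10.98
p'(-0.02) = 55.90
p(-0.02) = 54.87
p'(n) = -2*n*(n^4 + 3*n^3 - 56*n^2 - 228*n - 224)/(n^2 - 4)^2 + (4*n^3 + 9*n^2 - 112*n - 228)/(n^2 - 4) = (2*n^3 - 5*n^2 - 4*n + 228)/(n^2 - 4*n + 4)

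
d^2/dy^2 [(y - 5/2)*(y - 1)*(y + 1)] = 6*y - 5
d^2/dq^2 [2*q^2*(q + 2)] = 12*q + 8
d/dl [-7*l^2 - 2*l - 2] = -14*l - 2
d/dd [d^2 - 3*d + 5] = 2*d - 3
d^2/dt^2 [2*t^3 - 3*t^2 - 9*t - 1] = 12*t - 6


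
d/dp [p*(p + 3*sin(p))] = 3*p*cos(p) + 2*p + 3*sin(p)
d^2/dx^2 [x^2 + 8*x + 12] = 2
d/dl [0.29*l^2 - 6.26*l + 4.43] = 0.58*l - 6.26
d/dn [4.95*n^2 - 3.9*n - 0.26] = 9.9*n - 3.9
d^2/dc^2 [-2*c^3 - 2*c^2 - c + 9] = -12*c - 4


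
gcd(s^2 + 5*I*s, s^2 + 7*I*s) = s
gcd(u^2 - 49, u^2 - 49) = u^2 - 49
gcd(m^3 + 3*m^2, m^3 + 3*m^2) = m^3 + 3*m^2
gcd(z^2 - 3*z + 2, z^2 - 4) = z - 2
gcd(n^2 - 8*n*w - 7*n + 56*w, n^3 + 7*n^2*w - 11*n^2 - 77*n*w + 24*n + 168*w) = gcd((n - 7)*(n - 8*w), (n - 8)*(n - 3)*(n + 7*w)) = 1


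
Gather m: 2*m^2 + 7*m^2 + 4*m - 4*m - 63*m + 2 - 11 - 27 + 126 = 9*m^2 - 63*m + 90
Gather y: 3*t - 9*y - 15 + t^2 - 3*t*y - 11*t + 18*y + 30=t^2 - 8*t + y*(9 - 3*t) + 15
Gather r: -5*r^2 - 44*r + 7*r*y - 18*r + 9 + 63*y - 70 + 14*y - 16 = -5*r^2 + r*(7*y - 62) + 77*y - 77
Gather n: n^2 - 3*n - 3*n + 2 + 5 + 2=n^2 - 6*n + 9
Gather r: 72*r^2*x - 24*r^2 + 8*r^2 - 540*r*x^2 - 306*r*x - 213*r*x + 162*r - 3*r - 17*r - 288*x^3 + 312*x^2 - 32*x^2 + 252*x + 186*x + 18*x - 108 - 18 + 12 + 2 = r^2*(72*x - 16) + r*(-540*x^2 - 519*x + 142) - 288*x^3 + 280*x^2 + 456*x - 112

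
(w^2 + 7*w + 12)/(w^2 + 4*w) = (w + 3)/w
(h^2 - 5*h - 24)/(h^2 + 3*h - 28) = (h^2 - 5*h - 24)/(h^2 + 3*h - 28)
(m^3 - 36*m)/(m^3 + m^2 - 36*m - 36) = m/(m + 1)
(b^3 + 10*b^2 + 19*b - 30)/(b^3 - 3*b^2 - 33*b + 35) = (b + 6)/(b - 7)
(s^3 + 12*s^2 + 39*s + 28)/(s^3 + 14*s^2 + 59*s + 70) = (s^2 + 5*s + 4)/(s^2 + 7*s + 10)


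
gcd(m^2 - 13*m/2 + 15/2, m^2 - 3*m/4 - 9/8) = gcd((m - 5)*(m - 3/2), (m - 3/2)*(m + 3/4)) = m - 3/2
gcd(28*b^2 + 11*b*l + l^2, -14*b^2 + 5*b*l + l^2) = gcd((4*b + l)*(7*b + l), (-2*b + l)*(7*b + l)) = 7*b + l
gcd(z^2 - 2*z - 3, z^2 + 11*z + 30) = 1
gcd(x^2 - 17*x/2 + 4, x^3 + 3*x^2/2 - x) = x - 1/2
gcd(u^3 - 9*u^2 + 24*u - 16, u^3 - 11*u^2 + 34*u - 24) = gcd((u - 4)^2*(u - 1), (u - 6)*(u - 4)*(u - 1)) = u^2 - 5*u + 4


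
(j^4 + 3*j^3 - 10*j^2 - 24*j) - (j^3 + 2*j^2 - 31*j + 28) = j^4 + 2*j^3 - 12*j^2 + 7*j - 28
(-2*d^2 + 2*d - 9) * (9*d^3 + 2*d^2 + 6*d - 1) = -18*d^5 + 14*d^4 - 89*d^3 - 4*d^2 - 56*d + 9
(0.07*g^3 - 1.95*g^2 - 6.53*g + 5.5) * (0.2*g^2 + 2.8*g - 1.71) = 0.014*g^5 - 0.194*g^4 - 6.8857*g^3 - 13.8495*g^2 + 26.5663*g - 9.405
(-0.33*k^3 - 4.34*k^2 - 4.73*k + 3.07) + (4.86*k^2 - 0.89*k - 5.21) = -0.33*k^3 + 0.52*k^2 - 5.62*k - 2.14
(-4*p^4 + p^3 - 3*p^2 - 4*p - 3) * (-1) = 4*p^4 - p^3 + 3*p^2 + 4*p + 3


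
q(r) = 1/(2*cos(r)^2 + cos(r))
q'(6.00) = -0.17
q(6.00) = 0.36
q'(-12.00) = 0.46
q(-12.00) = 0.44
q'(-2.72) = 1.91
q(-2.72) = 1.33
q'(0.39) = 0.26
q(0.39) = 0.38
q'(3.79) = 5.89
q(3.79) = 2.11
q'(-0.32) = -0.20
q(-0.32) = 0.36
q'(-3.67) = -3.14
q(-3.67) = 1.59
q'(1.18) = 5.18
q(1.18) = 1.49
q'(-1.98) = 82.18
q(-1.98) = -12.31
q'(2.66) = -2.51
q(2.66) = 1.46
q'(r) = (4*sin(r)*cos(r) + sin(r))/(2*cos(r)^2 + cos(r))^2 = (sin(r)/cos(r)^2 + 4*tan(r))/(2*cos(r) + 1)^2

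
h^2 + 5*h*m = h*(h + 5*m)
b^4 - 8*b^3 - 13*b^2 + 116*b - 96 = (b - 8)*(b - 3)*(b - 1)*(b + 4)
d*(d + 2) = d^2 + 2*d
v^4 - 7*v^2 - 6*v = v*(v - 3)*(v + 1)*(v + 2)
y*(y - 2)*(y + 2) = y^3 - 4*y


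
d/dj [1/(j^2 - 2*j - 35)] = 2*(1 - j)/(-j^2 + 2*j + 35)^2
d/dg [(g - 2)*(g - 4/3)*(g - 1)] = 3*g^2 - 26*g/3 + 6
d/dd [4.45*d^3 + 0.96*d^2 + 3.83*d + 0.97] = 13.35*d^2 + 1.92*d + 3.83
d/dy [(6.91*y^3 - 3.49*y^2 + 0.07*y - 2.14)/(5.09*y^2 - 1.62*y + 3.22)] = (35.1719*y^4 - 22.3884*y^3 + 72.0481*y^2 - 0.690400000000004*y - 3.2414)/(25.9081*y^4 - 16.4916*y^3 + 35.404*y^2 - 10.4328*y + 10.3684)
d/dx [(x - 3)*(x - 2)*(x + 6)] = 3*x^2 + 2*x - 24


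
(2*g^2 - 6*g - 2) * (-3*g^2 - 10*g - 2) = -6*g^4 - 2*g^3 + 62*g^2 + 32*g + 4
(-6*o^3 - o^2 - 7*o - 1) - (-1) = -6*o^3 - o^2 - 7*o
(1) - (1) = 0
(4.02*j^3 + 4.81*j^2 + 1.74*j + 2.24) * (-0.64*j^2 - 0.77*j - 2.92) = -2.5728*j^5 - 6.1738*j^4 - 16.5557*j^3 - 16.8186*j^2 - 6.8056*j - 6.5408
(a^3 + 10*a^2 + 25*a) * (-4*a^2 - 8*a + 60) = -4*a^5 - 48*a^4 - 120*a^3 + 400*a^2 + 1500*a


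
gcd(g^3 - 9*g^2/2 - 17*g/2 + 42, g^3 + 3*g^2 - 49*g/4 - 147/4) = g^2 - g/2 - 21/2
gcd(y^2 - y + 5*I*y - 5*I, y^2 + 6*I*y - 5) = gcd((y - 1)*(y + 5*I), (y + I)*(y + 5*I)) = y + 5*I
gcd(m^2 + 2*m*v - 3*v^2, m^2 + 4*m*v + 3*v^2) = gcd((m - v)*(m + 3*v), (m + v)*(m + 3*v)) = m + 3*v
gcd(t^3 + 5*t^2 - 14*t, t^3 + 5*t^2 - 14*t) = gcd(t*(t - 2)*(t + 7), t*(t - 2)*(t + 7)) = t^3 + 5*t^2 - 14*t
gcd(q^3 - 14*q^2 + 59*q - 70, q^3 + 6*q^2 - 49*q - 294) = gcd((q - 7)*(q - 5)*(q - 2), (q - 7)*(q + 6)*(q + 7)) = q - 7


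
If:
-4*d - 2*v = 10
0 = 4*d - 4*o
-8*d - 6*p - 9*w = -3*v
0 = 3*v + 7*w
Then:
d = 7*w/6 - 5/2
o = 7*w/6 - 5/2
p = 10/3 - 38*w/9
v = -7*w/3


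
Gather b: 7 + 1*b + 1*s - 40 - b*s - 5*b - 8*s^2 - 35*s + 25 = b*(-s - 4) - 8*s^2 - 34*s - 8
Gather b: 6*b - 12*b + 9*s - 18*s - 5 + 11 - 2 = -6*b - 9*s + 4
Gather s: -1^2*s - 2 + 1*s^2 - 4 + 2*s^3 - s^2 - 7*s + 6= 2*s^3 - 8*s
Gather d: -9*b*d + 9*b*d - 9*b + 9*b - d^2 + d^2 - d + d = 0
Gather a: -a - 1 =-a - 1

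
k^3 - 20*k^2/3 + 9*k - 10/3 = (k - 5)*(k - 1)*(k - 2/3)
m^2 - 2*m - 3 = (m - 3)*(m + 1)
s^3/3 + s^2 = s^2*(s/3 + 1)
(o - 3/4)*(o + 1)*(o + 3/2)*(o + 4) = o^4 + 23*o^3/4 + 53*o^2/8 - 21*o/8 - 9/2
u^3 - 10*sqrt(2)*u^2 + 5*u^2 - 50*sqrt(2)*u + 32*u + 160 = (u + 5)*(u - 8*sqrt(2))*(u - 2*sqrt(2))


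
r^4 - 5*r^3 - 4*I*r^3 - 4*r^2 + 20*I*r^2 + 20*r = r*(r - 5)*(r - 2*I)^2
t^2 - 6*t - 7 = (t - 7)*(t + 1)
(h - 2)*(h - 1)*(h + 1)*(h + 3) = h^4 + h^3 - 7*h^2 - h + 6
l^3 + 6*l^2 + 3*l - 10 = (l - 1)*(l + 2)*(l + 5)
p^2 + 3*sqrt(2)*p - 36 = (p - 3*sqrt(2))*(p + 6*sqrt(2))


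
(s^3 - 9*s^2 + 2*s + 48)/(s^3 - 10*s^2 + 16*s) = (s^2 - s - 6)/(s*(s - 2))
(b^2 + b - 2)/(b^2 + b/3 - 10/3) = 3*(b - 1)/(3*b - 5)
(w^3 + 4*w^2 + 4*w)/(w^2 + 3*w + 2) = w*(w + 2)/(w + 1)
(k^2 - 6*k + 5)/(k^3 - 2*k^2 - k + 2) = (k - 5)/(k^2 - k - 2)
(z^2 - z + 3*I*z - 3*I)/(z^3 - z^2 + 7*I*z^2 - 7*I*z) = (z + 3*I)/(z*(z + 7*I))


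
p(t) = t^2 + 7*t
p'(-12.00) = -17.00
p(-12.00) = 60.00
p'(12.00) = 31.00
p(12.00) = 228.00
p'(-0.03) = 6.94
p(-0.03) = -0.21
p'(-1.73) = 3.54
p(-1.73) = -9.12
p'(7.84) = 22.68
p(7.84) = 116.35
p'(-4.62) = -2.24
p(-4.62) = -11.00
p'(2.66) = 12.32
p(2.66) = 25.70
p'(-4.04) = -1.08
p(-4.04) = -11.96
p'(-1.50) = 4.00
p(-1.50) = -8.25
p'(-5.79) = -4.58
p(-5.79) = -7.01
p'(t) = 2*t + 7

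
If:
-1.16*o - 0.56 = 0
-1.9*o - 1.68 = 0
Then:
No Solution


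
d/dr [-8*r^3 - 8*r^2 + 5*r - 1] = -24*r^2 - 16*r + 5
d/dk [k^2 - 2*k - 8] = 2*k - 2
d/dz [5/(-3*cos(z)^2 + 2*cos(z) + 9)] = 10*(1 - 3*cos(z))*sin(z)/(-3*cos(z)^2 + 2*cos(z) + 9)^2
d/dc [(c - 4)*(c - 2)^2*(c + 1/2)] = 4*c^3 - 45*c^2/2 + 32*c - 6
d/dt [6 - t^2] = -2*t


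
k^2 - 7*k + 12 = (k - 4)*(k - 3)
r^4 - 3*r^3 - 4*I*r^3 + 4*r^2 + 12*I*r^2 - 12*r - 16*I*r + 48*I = (r - 3)*(r - 4*I)*(r - 2*I)*(r + 2*I)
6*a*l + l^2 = l*(6*a + l)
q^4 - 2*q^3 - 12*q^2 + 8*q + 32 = (q - 4)*(q - 2)*(q + 2)^2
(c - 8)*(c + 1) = c^2 - 7*c - 8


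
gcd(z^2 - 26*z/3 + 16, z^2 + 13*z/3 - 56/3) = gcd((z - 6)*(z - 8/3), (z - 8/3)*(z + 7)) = z - 8/3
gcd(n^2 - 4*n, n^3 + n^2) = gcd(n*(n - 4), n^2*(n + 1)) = n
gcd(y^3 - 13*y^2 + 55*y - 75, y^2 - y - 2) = 1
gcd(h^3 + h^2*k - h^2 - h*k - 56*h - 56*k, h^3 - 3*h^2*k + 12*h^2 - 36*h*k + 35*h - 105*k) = h + 7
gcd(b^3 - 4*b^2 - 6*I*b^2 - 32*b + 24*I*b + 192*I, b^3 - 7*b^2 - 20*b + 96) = b^2 - 4*b - 32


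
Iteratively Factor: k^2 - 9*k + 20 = (k - 5)*(k - 4)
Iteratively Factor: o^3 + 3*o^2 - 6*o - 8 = (o - 2)*(o^2 + 5*o + 4) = (o - 2)*(o + 1)*(o + 4)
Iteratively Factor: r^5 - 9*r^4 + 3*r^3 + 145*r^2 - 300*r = (r - 5)*(r^4 - 4*r^3 - 17*r^2 + 60*r) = (r - 5)^2*(r^3 + r^2 - 12*r) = (r - 5)^2*(r - 3)*(r^2 + 4*r) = r*(r - 5)^2*(r - 3)*(r + 4)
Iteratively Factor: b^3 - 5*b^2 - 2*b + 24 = (b + 2)*(b^2 - 7*b + 12) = (b - 3)*(b + 2)*(b - 4)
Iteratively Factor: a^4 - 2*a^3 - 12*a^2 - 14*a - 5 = (a + 1)*(a^3 - 3*a^2 - 9*a - 5) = (a + 1)^2*(a^2 - 4*a - 5) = (a - 5)*(a + 1)^2*(a + 1)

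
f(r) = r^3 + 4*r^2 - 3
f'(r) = 3*r^2 + 8*r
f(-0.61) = -1.74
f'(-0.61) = -3.76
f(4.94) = 215.17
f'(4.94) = 112.73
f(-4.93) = -25.60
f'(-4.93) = 33.47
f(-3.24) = 4.98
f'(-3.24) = 5.57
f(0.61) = -1.28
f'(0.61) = 6.00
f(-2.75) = 6.45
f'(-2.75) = 0.69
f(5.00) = 222.00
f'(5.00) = 115.00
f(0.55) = -1.62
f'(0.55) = 5.31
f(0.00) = -3.00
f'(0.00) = 0.00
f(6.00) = 357.00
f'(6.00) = 156.00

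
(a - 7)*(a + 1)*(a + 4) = a^3 - 2*a^2 - 31*a - 28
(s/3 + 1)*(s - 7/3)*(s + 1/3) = s^3/3 + s^2/3 - 61*s/27 - 7/9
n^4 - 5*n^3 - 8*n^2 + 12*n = n*(n - 6)*(n - 1)*(n + 2)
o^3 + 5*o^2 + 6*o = o*(o + 2)*(o + 3)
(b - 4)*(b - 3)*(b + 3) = b^3 - 4*b^2 - 9*b + 36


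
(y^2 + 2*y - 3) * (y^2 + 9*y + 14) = y^4 + 11*y^3 + 29*y^2 + y - 42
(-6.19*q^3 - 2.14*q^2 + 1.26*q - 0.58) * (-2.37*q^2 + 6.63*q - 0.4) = 14.6703*q^5 - 35.9679*q^4 - 14.6984*q^3 + 10.5844*q^2 - 4.3494*q + 0.232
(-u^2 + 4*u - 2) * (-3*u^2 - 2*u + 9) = 3*u^4 - 10*u^3 - 11*u^2 + 40*u - 18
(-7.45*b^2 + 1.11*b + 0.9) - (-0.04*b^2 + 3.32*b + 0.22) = -7.41*b^2 - 2.21*b + 0.68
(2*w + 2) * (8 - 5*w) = -10*w^2 + 6*w + 16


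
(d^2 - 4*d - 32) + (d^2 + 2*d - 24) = 2*d^2 - 2*d - 56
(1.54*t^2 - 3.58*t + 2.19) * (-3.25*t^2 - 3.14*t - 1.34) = -5.005*t^4 + 6.7994*t^3 + 2.0601*t^2 - 2.0794*t - 2.9346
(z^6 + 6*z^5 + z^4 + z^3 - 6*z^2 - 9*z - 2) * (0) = 0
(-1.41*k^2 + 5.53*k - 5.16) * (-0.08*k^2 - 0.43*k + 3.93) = 0.1128*k^4 + 0.1639*k^3 - 7.5064*k^2 + 23.9517*k - 20.2788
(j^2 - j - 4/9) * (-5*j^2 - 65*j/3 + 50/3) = -5*j^4 - 50*j^3/3 + 365*j^2/9 - 190*j/27 - 200/27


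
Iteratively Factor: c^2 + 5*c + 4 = (c + 1)*(c + 4)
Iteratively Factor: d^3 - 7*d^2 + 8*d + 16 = (d - 4)*(d^2 - 3*d - 4) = (d - 4)*(d + 1)*(d - 4)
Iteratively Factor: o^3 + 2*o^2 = (o)*(o^2 + 2*o) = o^2*(o + 2)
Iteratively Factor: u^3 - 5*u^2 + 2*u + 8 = (u + 1)*(u^2 - 6*u + 8) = (u - 2)*(u + 1)*(u - 4)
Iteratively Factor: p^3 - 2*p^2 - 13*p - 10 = (p + 2)*(p^2 - 4*p - 5) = (p - 5)*(p + 2)*(p + 1)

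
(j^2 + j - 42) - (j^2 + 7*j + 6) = -6*j - 48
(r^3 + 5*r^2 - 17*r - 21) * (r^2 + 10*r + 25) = r^5 + 15*r^4 + 58*r^3 - 66*r^2 - 635*r - 525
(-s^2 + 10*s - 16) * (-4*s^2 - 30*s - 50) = 4*s^4 - 10*s^3 - 186*s^2 - 20*s + 800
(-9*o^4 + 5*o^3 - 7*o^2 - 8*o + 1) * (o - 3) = -9*o^5 + 32*o^4 - 22*o^3 + 13*o^2 + 25*o - 3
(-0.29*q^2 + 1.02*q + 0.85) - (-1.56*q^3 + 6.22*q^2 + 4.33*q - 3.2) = 1.56*q^3 - 6.51*q^2 - 3.31*q + 4.05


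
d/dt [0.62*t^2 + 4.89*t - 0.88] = 1.24*t + 4.89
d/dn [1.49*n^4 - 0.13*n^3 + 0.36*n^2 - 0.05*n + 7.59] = 5.96*n^3 - 0.39*n^2 + 0.72*n - 0.05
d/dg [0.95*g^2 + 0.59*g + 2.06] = 1.9*g + 0.59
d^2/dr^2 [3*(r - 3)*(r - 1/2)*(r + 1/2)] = 18*r - 18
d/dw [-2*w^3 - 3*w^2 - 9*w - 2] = -6*w^2 - 6*w - 9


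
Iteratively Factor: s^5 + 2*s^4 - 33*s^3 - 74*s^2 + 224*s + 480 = (s + 4)*(s^4 - 2*s^3 - 25*s^2 + 26*s + 120) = (s + 4)^2*(s^3 - 6*s^2 - s + 30) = (s + 2)*(s + 4)^2*(s^2 - 8*s + 15) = (s - 3)*(s + 2)*(s + 4)^2*(s - 5)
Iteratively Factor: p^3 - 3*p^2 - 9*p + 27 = (p - 3)*(p^2 - 9) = (p - 3)*(p + 3)*(p - 3)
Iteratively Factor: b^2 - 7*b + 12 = (b - 4)*(b - 3)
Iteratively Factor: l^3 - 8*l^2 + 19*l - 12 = (l - 1)*(l^2 - 7*l + 12) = (l - 3)*(l - 1)*(l - 4)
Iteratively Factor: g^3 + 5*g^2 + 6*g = (g + 2)*(g^2 + 3*g) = g*(g + 2)*(g + 3)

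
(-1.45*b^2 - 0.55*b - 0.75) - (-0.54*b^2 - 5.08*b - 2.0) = -0.91*b^2 + 4.53*b + 1.25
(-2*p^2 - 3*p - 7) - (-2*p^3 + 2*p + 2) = 2*p^3 - 2*p^2 - 5*p - 9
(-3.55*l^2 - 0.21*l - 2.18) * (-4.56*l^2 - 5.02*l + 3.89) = 16.188*l^4 + 18.7786*l^3 - 2.8145*l^2 + 10.1267*l - 8.4802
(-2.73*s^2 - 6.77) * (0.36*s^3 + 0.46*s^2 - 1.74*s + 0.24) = -0.9828*s^5 - 1.2558*s^4 + 2.313*s^3 - 3.7694*s^2 + 11.7798*s - 1.6248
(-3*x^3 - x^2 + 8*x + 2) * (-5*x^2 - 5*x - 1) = 15*x^5 + 20*x^4 - 32*x^3 - 49*x^2 - 18*x - 2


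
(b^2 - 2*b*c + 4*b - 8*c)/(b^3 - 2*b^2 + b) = (b^2 - 2*b*c + 4*b - 8*c)/(b*(b^2 - 2*b + 1))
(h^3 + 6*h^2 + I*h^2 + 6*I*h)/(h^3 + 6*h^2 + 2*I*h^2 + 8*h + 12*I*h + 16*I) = h*(h^2 + h*(6 + I) + 6*I)/(h^3 + 2*h^2*(3 + I) + 4*h*(2 + 3*I) + 16*I)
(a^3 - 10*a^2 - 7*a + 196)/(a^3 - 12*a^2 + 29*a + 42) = (a^2 - 3*a - 28)/(a^2 - 5*a - 6)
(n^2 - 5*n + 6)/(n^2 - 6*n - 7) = (-n^2 + 5*n - 6)/(-n^2 + 6*n + 7)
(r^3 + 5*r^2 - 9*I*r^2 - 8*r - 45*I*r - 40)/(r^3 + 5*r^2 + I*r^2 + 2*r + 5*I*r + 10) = (r - 8*I)/(r + 2*I)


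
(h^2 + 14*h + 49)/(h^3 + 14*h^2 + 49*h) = 1/h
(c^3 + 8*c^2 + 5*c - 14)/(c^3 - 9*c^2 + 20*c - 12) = (c^2 + 9*c + 14)/(c^2 - 8*c + 12)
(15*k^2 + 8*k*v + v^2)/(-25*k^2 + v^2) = (3*k + v)/(-5*k + v)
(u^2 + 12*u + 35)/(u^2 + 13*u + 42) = (u + 5)/(u + 6)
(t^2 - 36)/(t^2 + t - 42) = (t + 6)/(t + 7)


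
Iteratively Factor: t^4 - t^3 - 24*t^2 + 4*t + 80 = (t - 2)*(t^3 + t^2 - 22*t - 40) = (t - 5)*(t - 2)*(t^2 + 6*t + 8) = (t - 5)*(t - 2)*(t + 2)*(t + 4)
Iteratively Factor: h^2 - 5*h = (h)*(h - 5)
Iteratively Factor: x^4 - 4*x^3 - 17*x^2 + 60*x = (x + 4)*(x^3 - 8*x^2 + 15*x) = x*(x + 4)*(x^2 - 8*x + 15) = x*(x - 5)*(x + 4)*(x - 3)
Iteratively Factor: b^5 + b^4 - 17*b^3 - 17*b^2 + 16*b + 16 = (b + 1)*(b^4 - 17*b^2 + 16) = (b - 4)*(b + 1)*(b^3 + 4*b^2 - b - 4) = (b - 4)*(b + 1)^2*(b^2 + 3*b - 4) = (b - 4)*(b - 1)*(b + 1)^2*(b + 4)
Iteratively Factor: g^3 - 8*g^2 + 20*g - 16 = (g - 4)*(g^2 - 4*g + 4) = (g - 4)*(g - 2)*(g - 2)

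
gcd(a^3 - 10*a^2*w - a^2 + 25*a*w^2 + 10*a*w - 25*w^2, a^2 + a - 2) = a - 1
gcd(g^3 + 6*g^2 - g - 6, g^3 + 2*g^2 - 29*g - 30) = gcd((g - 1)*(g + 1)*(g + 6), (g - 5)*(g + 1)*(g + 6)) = g^2 + 7*g + 6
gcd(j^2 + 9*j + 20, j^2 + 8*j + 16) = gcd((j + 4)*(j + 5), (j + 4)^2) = j + 4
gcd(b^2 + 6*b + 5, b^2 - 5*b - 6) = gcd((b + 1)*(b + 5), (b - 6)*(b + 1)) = b + 1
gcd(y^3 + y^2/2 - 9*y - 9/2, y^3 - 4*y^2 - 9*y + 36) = y^2 - 9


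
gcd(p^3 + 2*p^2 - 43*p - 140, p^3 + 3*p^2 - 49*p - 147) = p - 7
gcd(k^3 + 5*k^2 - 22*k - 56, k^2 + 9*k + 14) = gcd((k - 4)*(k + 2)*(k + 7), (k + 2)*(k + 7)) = k^2 + 9*k + 14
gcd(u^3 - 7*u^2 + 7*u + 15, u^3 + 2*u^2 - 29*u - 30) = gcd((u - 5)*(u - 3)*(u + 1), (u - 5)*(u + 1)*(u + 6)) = u^2 - 4*u - 5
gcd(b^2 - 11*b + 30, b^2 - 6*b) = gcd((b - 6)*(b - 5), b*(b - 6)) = b - 6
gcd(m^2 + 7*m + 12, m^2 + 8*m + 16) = m + 4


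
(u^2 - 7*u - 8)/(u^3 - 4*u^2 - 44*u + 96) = (u + 1)/(u^2 + 4*u - 12)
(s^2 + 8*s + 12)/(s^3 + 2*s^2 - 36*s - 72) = 1/(s - 6)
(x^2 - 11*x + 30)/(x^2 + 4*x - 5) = (x^2 - 11*x + 30)/(x^2 + 4*x - 5)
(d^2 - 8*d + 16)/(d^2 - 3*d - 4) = (d - 4)/(d + 1)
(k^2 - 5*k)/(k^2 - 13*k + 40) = k/(k - 8)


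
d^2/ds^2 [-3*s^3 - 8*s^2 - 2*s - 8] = -18*s - 16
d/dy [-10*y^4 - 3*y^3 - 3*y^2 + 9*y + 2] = -40*y^3 - 9*y^2 - 6*y + 9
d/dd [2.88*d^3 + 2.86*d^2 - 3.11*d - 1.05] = 8.64*d^2 + 5.72*d - 3.11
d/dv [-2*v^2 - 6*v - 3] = -4*v - 6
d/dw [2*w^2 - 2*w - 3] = 4*w - 2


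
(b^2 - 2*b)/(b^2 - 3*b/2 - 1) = 2*b/(2*b + 1)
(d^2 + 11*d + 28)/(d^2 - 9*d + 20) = (d^2 + 11*d + 28)/(d^2 - 9*d + 20)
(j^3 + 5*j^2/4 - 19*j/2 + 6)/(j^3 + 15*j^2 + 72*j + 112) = (4*j^2 - 11*j + 6)/(4*(j^2 + 11*j + 28))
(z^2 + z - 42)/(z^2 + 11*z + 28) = (z - 6)/(z + 4)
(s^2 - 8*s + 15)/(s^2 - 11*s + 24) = (s - 5)/(s - 8)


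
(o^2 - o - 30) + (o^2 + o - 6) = 2*o^2 - 36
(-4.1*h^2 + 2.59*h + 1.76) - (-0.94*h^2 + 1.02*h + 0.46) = -3.16*h^2 + 1.57*h + 1.3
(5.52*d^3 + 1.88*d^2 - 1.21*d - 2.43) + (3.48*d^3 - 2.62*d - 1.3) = 9.0*d^3 + 1.88*d^2 - 3.83*d - 3.73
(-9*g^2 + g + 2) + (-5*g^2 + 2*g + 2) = -14*g^2 + 3*g + 4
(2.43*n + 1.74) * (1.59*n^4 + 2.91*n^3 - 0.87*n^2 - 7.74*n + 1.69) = 3.8637*n^5 + 9.8379*n^4 + 2.9493*n^3 - 20.322*n^2 - 9.3609*n + 2.9406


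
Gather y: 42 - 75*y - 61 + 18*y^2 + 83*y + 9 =18*y^2 + 8*y - 10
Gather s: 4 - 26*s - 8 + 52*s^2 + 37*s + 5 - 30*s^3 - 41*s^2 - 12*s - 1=-30*s^3 + 11*s^2 - s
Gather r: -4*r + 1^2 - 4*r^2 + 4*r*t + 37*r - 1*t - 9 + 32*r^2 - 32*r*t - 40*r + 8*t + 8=28*r^2 + r*(-28*t - 7) + 7*t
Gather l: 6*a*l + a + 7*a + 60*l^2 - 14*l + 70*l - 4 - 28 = 8*a + 60*l^2 + l*(6*a + 56) - 32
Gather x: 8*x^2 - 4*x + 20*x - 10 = 8*x^2 + 16*x - 10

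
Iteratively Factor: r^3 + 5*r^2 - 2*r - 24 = (r + 3)*(r^2 + 2*r - 8) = (r - 2)*(r + 3)*(r + 4)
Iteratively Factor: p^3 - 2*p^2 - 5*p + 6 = (p + 2)*(p^2 - 4*p + 3) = (p - 1)*(p + 2)*(p - 3)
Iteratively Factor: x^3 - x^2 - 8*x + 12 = (x - 2)*(x^2 + x - 6) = (x - 2)*(x + 3)*(x - 2)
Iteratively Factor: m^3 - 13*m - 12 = (m + 1)*(m^2 - m - 12) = (m - 4)*(m + 1)*(m + 3)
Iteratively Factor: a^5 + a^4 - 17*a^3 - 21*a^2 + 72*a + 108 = (a + 2)*(a^4 - a^3 - 15*a^2 + 9*a + 54) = (a + 2)^2*(a^3 - 3*a^2 - 9*a + 27) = (a - 3)*(a + 2)^2*(a^2 - 9) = (a - 3)^2*(a + 2)^2*(a + 3)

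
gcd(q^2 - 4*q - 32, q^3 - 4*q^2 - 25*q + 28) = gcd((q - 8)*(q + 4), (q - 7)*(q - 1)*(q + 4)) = q + 4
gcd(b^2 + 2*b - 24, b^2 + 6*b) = b + 6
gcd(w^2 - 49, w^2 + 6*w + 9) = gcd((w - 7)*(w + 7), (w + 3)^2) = 1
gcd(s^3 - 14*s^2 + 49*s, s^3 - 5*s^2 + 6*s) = s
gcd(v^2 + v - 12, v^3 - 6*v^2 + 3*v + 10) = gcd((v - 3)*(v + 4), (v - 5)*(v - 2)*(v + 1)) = 1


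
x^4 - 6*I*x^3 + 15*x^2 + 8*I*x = x*(x - 8*I)*(x + I)^2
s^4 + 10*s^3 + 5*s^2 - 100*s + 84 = (s - 2)*(s - 1)*(s + 6)*(s + 7)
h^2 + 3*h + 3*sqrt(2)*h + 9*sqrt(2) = (h + 3)*(h + 3*sqrt(2))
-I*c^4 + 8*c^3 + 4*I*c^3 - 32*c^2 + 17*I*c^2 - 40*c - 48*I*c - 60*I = (c - 5)*(c + 2*I)*(c + 6*I)*(-I*c - I)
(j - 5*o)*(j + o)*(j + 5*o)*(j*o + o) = j^4*o + j^3*o^2 + j^3*o - 25*j^2*o^3 + j^2*o^2 - 25*j*o^4 - 25*j*o^3 - 25*o^4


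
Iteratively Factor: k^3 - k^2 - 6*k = (k + 2)*(k^2 - 3*k) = (k - 3)*(k + 2)*(k)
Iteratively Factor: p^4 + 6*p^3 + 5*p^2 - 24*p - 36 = (p + 3)*(p^3 + 3*p^2 - 4*p - 12) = (p - 2)*(p + 3)*(p^2 + 5*p + 6) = (p - 2)*(p + 2)*(p + 3)*(p + 3)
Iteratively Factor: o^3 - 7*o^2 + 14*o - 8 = (o - 1)*(o^2 - 6*o + 8) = (o - 2)*(o - 1)*(o - 4)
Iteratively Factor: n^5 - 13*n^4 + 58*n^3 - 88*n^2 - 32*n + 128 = (n - 2)*(n^4 - 11*n^3 + 36*n^2 - 16*n - 64) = (n - 4)*(n - 2)*(n^3 - 7*n^2 + 8*n + 16) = (n - 4)*(n - 2)*(n + 1)*(n^2 - 8*n + 16) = (n - 4)^2*(n - 2)*(n + 1)*(n - 4)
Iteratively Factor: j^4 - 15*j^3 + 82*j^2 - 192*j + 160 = (j - 4)*(j^3 - 11*j^2 + 38*j - 40) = (j - 4)^2*(j^2 - 7*j + 10) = (j - 5)*(j - 4)^2*(j - 2)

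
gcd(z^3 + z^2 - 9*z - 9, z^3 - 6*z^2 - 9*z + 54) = z^2 - 9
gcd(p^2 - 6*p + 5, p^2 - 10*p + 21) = 1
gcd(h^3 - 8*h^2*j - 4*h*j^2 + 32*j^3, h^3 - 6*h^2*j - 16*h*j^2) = h^2 - 6*h*j - 16*j^2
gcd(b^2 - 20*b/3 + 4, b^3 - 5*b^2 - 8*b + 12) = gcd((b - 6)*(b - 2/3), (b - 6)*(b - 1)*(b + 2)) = b - 6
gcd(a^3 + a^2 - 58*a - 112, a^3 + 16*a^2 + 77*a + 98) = a^2 + 9*a + 14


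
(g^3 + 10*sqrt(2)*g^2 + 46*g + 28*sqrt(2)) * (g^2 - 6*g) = g^5 - 6*g^4 + 10*sqrt(2)*g^4 - 60*sqrt(2)*g^3 + 46*g^3 - 276*g^2 + 28*sqrt(2)*g^2 - 168*sqrt(2)*g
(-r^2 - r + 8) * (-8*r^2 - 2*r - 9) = 8*r^4 + 10*r^3 - 53*r^2 - 7*r - 72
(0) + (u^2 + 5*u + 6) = u^2 + 5*u + 6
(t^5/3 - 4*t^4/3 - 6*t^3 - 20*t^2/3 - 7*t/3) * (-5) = -5*t^5/3 + 20*t^4/3 + 30*t^3 + 100*t^2/3 + 35*t/3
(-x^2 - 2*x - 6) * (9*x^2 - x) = -9*x^4 - 17*x^3 - 52*x^2 + 6*x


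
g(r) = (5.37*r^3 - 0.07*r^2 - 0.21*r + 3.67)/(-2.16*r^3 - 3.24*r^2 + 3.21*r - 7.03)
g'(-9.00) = -0.09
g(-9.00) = -3.07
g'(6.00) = -0.06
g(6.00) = -2.03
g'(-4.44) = -1.08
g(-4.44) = -4.49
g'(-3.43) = -5.14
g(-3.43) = -6.87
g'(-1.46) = -2.99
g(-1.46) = 1.08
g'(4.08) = -0.11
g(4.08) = -1.88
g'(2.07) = -0.33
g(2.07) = -1.51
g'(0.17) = -0.20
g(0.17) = -0.56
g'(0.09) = -0.19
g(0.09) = -0.54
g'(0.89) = -0.69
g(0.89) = -0.87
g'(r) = (6.48*r^2 + 6.48*r - 3.21)*(5.37*r^3 - 0.07*r^2 - 0.21*r + 3.67)/(-2.16*r^3 - 3.24*r^2 + 3.21*r - 7.03)^2 + (16.11*r^2 - 0.14*r - 0.21)/(-2.16*r^3 - 3.24*r^2 + 3.21*r - 7.03)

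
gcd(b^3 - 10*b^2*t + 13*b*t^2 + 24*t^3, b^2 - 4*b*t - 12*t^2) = 1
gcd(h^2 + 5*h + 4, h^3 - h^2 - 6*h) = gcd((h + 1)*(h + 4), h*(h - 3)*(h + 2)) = 1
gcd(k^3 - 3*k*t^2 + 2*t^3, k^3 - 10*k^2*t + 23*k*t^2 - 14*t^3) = -k + t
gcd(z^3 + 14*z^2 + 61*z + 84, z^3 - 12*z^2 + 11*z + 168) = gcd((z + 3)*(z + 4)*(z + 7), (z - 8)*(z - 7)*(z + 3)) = z + 3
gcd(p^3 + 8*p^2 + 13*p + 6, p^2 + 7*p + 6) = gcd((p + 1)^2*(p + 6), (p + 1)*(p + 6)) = p^2 + 7*p + 6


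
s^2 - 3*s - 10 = (s - 5)*(s + 2)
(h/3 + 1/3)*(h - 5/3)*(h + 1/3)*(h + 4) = h^4/3 + 11*h^3/9 - 29*h^2/27 - 73*h/27 - 20/27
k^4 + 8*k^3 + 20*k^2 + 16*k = k*(k + 2)^2*(k + 4)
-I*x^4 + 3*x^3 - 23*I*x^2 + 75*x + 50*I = (x - 5*I)*(x + 2*I)*(x + 5*I)*(-I*x + 1)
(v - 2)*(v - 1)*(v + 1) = v^3 - 2*v^2 - v + 2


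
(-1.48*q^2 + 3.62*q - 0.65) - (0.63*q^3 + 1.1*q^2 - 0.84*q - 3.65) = -0.63*q^3 - 2.58*q^2 + 4.46*q + 3.0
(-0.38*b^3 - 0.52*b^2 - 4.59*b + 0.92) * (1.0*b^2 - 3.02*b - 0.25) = -0.38*b^5 + 0.6276*b^4 - 2.9246*b^3 + 14.9118*b^2 - 1.6309*b - 0.23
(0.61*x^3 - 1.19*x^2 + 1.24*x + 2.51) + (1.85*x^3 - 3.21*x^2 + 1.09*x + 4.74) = 2.46*x^3 - 4.4*x^2 + 2.33*x + 7.25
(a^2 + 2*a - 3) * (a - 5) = a^3 - 3*a^2 - 13*a + 15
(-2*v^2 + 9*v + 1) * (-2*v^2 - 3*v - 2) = 4*v^4 - 12*v^3 - 25*v^2 - 21*v - 2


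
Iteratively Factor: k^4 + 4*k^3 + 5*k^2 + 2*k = (k + 2)*(k^3 + 2*k^2 + k) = (k + 1)*(k + 2)*(k^2 + k) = k*(k + 1)*(k + 2)*(k + 1)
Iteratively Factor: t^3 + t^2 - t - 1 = (t + 1)*(t^2 - 1) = (t - 1)*(t + 1)*(t + 1)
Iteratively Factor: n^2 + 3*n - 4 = (n - 1)*(n + 4)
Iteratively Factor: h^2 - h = (h)*(h - 1)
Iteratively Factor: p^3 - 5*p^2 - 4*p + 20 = (p - 2)*(p^2 - 3*p - 10) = (p - 2)*(p + 2)*(p - 5)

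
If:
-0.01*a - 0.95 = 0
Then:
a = -95.00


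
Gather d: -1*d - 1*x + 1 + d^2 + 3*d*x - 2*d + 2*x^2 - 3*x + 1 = d^2 + d*(3*x - 3) + 2*x^2 - 4*x + 2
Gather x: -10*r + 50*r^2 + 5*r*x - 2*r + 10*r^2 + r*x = 60*r^2 + 6*r*x - 12*r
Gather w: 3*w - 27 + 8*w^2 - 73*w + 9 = 8*w^2 - 70*w - 18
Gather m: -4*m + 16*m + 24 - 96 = 12*m - 72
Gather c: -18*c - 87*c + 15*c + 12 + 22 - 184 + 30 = -90*c - 120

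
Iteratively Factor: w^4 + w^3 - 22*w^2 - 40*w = (w - 5)*(w^3 + 6*w^2 + 8*w) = (w - 5)*(w + 4)*(w^2 + 2*w) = (w - 5)*(w + 2)*(w + 4)*(w)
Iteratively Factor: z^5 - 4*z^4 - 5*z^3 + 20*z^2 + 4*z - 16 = (z - 4)*(z^4 - 5*z^2 + 4) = (z - 4)*(z + 2)*(z^3 - 2*z^2 - z + 2) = (z - 4)*(z + 1)*(z + 2)*(z^2 - 3*z + 2) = (z - 4)*(z - 1)*(z + 1)*(z + 2)*(z - 2)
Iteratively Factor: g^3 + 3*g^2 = (g + 3)*(g^2) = g*(g + 3)*(g)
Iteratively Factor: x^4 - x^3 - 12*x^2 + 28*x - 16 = (x - 2)*(x^3 + x^2 - 10*x + 8) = (x - 2)*(x - 1)*(x^2 + 2*x - 8) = (x - 2)^2*(x - 1)*(x + 4)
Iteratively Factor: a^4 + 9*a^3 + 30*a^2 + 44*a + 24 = (a + 2)*(a^3 + 7*a^2 + 16*a + 12) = (a + 2)^2*(a^2 + 5*a + 6) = (a + 2)^3*(a + 3)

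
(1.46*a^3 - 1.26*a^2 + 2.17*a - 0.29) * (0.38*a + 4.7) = 0.5548*a^4 + 6.3832*a^3 - 5.0974*a^2 + 10.0888*a - 1.363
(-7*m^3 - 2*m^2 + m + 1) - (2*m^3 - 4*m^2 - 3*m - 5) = -9*m^3 + 2*m^2 + 4*m + 6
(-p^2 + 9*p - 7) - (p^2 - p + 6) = -2*p^2 + 10*p - 13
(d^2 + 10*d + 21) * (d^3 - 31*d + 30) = d^5 + 10*d^4 - 10*d^3 - 280*d^2 - 351*d + 630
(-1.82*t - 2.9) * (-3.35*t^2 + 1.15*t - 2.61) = 6.097*t^3 + 7.622*t^2 + 1.4152*t + 7.569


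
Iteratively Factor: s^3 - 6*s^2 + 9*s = (s - 3)*(s^2 - 3*s) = s*(s - 3)*(s - 3)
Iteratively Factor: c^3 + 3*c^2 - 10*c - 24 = (c - 3)*(c^2 + 6*c + 8) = (c - 3)*(c + 4)*(c + 2)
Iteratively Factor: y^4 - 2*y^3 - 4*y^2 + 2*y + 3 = (y + 1)*(y^3 - 3*y^2 - y + 3) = (y + 1)^2*(y^2 - 4*y + 3) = (y - 3)*(y + 1)^2*(y - 1)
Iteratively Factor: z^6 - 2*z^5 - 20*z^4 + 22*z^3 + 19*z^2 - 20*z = (z - 1)*(z^5 - z^4 - 21*z^3 + z^2 + 20*z) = (z - 1)*(z + 1)*(z^4 - 2*z^3 - 19*z^2 + 20*z) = z*(z - 1)*(z + 1)*(z^3 - 2*z^2 - 19*z + 20) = z*(z - 1)^2*(z + 1)*(z^2 - z - 20) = z*(z - 1)^2*(z + 1)*(z + 4)*(z - 5)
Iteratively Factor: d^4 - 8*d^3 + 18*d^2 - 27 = (d + 1)*(d^3 - 9*d^2 + 27*d - 27) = (d - 3)*(d + 1)*(d^2 - 6*d + 9) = (d - 3)^2*(d + 1)*(d - 3)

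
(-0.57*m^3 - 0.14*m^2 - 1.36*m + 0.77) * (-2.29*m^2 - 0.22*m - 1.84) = 1.3053*m^5 + 0.446*m^4 + 4.194*m^3 - 1.2065*m^2 + 2.333*m - 1.4168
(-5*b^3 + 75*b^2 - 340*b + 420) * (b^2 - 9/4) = -5*b^5 + 75*b^4 - 1315*b^3/4 + 1005*b^2/4 + 765*b - 945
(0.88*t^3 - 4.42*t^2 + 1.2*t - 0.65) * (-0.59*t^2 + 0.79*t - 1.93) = -0.5192*t^5 + 3.303*t^4 - 5.8982*t^3 + 9.8621*t^2 - 2.8295*t + 1.2545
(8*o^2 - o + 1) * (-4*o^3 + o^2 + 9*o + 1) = -32*o^5 + 12*o^4 + 67*o^3 + 8*o + 1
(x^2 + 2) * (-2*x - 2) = -2*x^3 - 2*x^2 - 4*x - 4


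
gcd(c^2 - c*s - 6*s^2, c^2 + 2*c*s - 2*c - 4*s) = c + 2*s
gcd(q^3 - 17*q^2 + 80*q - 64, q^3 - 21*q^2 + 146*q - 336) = q - 8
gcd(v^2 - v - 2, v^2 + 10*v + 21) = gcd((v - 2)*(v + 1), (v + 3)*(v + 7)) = 1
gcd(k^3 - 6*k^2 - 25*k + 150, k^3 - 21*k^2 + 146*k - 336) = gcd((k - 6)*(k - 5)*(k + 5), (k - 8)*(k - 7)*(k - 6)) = k - 6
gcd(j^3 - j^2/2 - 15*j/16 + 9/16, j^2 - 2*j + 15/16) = j - 3/4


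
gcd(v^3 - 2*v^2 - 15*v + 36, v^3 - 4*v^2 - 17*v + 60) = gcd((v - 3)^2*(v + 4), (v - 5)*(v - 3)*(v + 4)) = v^2 + v - 12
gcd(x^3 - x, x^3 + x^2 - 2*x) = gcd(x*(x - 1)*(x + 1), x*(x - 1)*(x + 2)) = x^2 - x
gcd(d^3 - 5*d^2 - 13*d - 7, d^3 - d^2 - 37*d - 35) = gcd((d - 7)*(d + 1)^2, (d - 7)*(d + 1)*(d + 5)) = d^2 - 6*d - 7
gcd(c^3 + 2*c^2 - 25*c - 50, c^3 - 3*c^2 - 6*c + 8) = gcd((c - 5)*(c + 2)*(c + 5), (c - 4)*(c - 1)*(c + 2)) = c + 2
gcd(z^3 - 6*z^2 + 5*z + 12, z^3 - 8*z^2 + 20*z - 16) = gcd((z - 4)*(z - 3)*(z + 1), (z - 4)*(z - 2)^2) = z - 4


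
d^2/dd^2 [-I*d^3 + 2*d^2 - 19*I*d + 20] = -6*I*d + 4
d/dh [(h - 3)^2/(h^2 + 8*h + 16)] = 14*(h - 3)/(h^3 + 12*h^2 + 48*h + 64)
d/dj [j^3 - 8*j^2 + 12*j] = 3*j^2 - 16*j + 12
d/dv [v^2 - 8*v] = 2*v - 8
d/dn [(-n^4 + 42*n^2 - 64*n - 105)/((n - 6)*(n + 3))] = (-2*n^5 + 9*n^4 + 72*n^3 - 62*n^2 - 1302*n + 837)/(n^4 - 6*n^3 - 27*n^2 + 108*n + 324)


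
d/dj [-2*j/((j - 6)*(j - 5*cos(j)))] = 2*(5*j^2*sin(j) + j^2 - 30*j*sin(j) - 30*cos(j))/((j - 6)^2*(j - 5*cos(j))^2)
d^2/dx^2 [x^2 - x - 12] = 2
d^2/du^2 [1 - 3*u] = 0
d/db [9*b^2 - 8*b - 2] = 18*b - 8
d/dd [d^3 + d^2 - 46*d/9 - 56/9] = 3*d^2 + 2*d - 46/9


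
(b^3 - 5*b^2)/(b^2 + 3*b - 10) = b^2*(b - 5)/(b^2 + 3*b - 10)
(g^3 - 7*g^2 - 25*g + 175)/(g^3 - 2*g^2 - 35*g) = (g - 5)/g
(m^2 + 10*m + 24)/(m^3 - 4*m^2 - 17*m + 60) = (m + 6)/(m^2 - 8*m + 15)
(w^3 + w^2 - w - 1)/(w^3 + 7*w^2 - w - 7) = (w + 1)/(w + 7)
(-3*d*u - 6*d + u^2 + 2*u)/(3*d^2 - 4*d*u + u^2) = (u + 2)/(-d + u)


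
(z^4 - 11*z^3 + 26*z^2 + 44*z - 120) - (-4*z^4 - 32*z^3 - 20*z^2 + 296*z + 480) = 5*z^4 + 21*z^3 + 46*z^2 - 252*z - 600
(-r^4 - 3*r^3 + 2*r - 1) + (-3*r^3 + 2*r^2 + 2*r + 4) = -r^4 - 6*r^3 + 2*r^2 + 4*r + 3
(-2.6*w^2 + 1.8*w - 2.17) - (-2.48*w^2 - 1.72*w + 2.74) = -0.12*w^2 + 3.52*w - 4.91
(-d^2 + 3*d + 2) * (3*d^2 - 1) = -3*d^4 + 9*d^3 + 7*d^2 - 3*d - 2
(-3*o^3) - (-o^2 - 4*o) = -3*o^3 + o^2 + 4*o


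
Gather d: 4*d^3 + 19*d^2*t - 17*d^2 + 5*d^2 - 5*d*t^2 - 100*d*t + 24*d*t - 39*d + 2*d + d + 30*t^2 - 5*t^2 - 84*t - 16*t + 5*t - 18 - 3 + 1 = 4*d^3 + d^2*(19*t - 12) + d*(-5*t^2 - 76*t - 36) + 25*t^2 - 95*t - 20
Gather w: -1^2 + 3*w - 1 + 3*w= 6*w - 2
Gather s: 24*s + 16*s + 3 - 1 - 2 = 40*s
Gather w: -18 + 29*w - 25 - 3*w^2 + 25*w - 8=-3*w^2 + 54*w - 51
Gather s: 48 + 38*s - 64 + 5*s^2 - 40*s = 5*s^2 - 2*s - 16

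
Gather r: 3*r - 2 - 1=3*r - 3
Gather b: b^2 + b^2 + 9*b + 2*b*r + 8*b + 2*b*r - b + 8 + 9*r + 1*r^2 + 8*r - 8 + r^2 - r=2*b^2 + b*(4*r + 16) + 2*r^2 + 16*r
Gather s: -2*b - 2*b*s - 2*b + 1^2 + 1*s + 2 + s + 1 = -4*b + s*(2 - 2*b) + 4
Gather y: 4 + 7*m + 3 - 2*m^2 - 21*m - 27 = -2*m^2 - 14*m - 20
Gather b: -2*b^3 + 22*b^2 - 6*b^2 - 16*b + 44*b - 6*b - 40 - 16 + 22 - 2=-2*b^3 + 16*b^2 + 22*b - 36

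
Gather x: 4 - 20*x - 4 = -20*x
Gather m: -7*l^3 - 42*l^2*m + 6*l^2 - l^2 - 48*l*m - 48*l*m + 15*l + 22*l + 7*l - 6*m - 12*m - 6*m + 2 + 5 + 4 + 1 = -7*l^3 + 5*l^2 + 44*l + m*(-42*l^2 - 96*l - 24) + 12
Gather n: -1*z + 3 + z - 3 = 0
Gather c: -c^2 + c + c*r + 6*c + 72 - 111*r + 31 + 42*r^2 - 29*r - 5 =-c^2 + c*(r + 7) + 42*r^2 - 140*r + 98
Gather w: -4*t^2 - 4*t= -4*t^2 - 4*t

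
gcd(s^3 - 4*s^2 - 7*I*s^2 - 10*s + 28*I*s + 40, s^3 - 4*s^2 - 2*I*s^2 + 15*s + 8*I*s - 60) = s^2 + s*(-4 - 5*I) + 20*I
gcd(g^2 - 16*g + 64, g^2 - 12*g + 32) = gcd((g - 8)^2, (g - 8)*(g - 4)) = g - 8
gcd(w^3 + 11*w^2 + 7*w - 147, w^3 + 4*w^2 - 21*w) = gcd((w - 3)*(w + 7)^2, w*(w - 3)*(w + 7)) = w^2 + 4*w - 21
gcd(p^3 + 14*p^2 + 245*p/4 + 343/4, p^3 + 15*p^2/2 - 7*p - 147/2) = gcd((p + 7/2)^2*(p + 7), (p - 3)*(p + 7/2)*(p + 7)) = p^2 + 21*p/2 + 49/2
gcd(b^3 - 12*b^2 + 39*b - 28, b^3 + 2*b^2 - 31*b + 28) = b^2 - 5*b + 4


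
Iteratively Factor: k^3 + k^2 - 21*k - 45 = (k - 5)*(k^2 + 6*k + 9) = (k - 5)*(k + 3)*(k + 3)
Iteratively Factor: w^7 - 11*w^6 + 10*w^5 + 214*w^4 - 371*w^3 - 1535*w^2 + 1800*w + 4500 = (w + 3)*(w^6 - 14*w^5 + 52*w^4 + 58*w^3 - 545*w^2 + 100*w + 1500) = (w - 3)*(w + 3)*(w^5 - 11*w^4 + 19*w^3 + 115*w^2 - 200*w - 500) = (w - 3)*(w + 2)*(w + 3)*(w^4 - 13*w^3 + 45*w^2 + 25*w - 250) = (w - 5)*(w - 3)*(w + 2)*(w + 3)*(w^3 - 8*w^2 + 5*w + 50) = (w - 5)^2*(w - 3)*(w + 2)*(w + 3)*(w^2 - 3*w - 10) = (w - 5)^3*(w - 3)*(w + 2)*(w + 3)*(w + 2)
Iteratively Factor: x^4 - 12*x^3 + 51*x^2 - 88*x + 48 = (x - 4)*(x^3 - 8*x^2 + 19*x - 12) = (x - 4)*(x - 1)*(x^2 - 7*x + 12) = (x - 4)*(x - 3)*(x - 1)*(x - 4)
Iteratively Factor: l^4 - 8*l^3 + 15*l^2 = (l - 3)*(l^3 - 5*l^2) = l*(l - 3)*(l^2 - 5*l) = l*(l - 5)*(l - 3)*(l)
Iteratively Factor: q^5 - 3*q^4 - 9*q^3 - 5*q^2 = (q + 1)*(q^4 - 4*q^3 - 5*q^2) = q*(q + 1)*(q^3 - 4*q^2 - 5*q) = q*(q + 1)^2*(q^2 - 5*q) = q^2*(q + 1)^2*(q - 5)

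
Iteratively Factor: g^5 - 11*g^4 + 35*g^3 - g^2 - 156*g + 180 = (g + 2)*(g^4 - 13*g^3 + 61*g^2 - 123*g + 90) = (g - 5)*(g + 2)*(g^3 - 8*g^2 + 21*g - 18) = (g - 5)*(g - 3)*(g + 2)*(g^2 - 5*g + 6) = (g - 5)*(g - 3)*(g - 2)*(g + 2)*(g - 3)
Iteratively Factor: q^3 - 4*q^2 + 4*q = (q - 2)*(q^2 - 2*q) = (q - 2)^2*(q)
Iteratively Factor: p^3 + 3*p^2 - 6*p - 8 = (p + 4)*(p^2 - p - 2) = (p + 1)*(p + 4)*(p - 2)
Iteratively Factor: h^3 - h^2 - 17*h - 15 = (h - 5)*(h^2 + 4*h + 3) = (h - 5)*(h + 3)*(h + 1)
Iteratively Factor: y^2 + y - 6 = (y - 2)*(y + 3)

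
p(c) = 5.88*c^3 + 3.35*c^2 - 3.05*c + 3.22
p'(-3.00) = 135.61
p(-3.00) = -116.24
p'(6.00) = 672.19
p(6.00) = 1375.60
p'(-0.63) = -0.27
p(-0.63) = 5.00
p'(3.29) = 209.93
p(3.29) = 238.84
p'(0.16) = -1.53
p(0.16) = 2.84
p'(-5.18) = 435.57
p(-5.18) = -708.36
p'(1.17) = 28.94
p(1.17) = 13.65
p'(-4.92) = 390.99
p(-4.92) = -600.96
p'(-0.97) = 7.05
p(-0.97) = 3.96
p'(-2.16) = 64.78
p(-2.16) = -33.82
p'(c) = 17.64*c^2 + 6.7*c - 3.05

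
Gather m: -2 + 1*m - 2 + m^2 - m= m^2 - 4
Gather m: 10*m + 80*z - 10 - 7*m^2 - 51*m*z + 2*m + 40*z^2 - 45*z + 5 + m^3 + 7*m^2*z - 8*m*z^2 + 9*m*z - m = m^3 + m^2*(7*z - 7) + m*(-8*z^2 - 42*z + 11) + 40*z^2 + 35*z - 5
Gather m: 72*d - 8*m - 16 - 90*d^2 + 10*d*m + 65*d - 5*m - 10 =-90*d^2 + 137*d + m*(10*d - 13) - 26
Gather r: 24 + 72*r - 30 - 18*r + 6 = 54*r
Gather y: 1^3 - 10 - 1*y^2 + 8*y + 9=-y^2 + 8*y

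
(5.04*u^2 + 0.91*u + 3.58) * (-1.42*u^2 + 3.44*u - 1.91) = -7.1568*u^4 + 16.0454*u^3 - 11.5796*u^2 + 10.5771*u - 6.8378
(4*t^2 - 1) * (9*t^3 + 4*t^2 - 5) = 36*t^5 + 16*t^4 - 9*t^3 - 24*t^2 + 5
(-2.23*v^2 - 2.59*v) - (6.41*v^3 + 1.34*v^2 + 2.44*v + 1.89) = -6.41*v^3 - 3.57*v^2 - 5.03*v - 1.89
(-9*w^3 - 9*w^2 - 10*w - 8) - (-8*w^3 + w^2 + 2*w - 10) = -w^3 - 10*w^2 - 12*w + 2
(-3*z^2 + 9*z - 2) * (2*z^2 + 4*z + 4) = -6*z^4 + 6*z^3 + 20*z^2 + 28*z - 8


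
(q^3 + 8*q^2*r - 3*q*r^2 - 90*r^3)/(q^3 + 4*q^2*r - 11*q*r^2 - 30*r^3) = (q + 6*r)/(q + 2*r)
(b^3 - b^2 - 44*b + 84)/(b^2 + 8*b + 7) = (b^2 - 8*b + 12)/(b + 1)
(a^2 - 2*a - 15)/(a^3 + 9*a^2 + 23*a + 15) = (a - 5)/(a^2 + 6*a + 5)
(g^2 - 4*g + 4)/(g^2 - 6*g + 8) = (g - 2)/(g - 4)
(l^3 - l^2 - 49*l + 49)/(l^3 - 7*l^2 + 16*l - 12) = (l^3 - l^2 - 49*l + 49)/(l^3 - 7*l^2 + 16*l - 12)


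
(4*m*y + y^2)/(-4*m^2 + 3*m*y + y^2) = y/(-m + y)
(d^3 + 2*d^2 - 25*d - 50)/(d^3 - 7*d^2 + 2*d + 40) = (d + 5)/(d - 4)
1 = 1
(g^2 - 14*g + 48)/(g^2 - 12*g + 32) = (g - 6)/(g - 4)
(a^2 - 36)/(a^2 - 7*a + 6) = (a + 6)/(a - 1)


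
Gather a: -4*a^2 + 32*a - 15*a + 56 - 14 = -4*a^2 + 17*a + 42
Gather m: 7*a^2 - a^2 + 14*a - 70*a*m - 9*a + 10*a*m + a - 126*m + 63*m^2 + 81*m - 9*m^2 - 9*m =6*a^2 + 6*a + 54*m^2 + m*(-60*a - 54)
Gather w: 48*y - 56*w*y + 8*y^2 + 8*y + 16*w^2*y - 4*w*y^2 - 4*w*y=16*w^2*y + w*(-4*y^2 - 60*y) + 8*y^2 + 56*y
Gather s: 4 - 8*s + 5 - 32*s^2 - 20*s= -32*s^2 - 28*s + 9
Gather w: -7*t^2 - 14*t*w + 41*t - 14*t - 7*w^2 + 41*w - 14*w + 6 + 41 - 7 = -7*t^2 + 27*t - 7*w^2 + w*(27 - 14*t) + 40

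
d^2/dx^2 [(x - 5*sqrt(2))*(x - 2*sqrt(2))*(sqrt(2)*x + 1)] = 6*sqrt(2)*x - 26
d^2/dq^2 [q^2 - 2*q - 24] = 2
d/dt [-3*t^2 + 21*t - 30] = 21 - 6*t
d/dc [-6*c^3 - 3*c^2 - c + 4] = -18*c^2 - 6*c - 1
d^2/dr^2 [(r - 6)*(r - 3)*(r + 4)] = 6*r - 10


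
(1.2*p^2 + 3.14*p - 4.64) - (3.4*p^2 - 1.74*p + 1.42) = -2.2*p^2 + 4.88*p - 6.06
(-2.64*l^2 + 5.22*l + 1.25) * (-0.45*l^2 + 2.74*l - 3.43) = 1.188*l^4 - 9.5826*l^3 + 22.7955*l^2 - 14.4796*l - 4.2875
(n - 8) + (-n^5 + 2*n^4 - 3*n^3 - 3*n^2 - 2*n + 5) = -n^5 + 2*n^4 - 3*n^3 - 3*n^2 - n - 3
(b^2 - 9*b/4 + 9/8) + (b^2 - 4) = 2*b^2 - 9*b/4 - 23/8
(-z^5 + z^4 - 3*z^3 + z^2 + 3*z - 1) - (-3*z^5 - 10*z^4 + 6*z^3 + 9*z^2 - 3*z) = 2*z^5 + 11*z^4 - 9*z^3 - 8*z^2 + 6*z - 1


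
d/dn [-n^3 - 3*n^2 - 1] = 3*n*(-n - 2)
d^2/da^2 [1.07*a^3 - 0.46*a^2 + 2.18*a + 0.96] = 6.42*a - 0.92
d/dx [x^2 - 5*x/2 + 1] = 2*x - 5/2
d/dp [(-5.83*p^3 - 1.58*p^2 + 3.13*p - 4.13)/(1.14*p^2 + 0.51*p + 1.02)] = (-6.6462*p^4 - 5.9466*p^3 - 22.2138*p^2 + 6.1932*p + 5.2989)/(1.2996*p^4 + 1.1628*p^3 + 2.5857*p^2 + 1.0404*p + 1.0404)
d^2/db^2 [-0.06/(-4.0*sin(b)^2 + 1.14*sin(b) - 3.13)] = (-3.84*sin(b)^4 + 0.8208*sin(b)^3 + 8.686824*sin(b)^2 - 1.855692*sin(b) - 1.346448)/(4.0*sin(b)^2 - 1.14*sin(b) + 3.13)^3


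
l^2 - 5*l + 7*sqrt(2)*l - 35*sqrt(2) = (l - 5)*(l + 7*sqrt(2))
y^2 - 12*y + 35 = (y - 7)*(y - 5)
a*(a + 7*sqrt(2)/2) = a^2 + 7*sqrt(2)*a/2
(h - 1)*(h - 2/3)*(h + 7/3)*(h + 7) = h^4 + 23*h^3/3 + 13*h^2/9 - 21*h + 98/9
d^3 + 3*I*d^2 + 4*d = d*(d - I)*(d + 4*I)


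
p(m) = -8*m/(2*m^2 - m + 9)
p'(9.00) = 0.05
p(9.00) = -0.44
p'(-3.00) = 0.08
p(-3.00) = 0.80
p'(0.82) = -0.68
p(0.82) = -0.69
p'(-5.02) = 0.08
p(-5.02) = 0.62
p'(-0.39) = -0.74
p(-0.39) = 0.32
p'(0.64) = -0.78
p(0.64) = -0.56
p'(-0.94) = -0.42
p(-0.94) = 0.64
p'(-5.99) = 0.07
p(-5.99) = 0.55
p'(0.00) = -0.89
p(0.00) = 0.00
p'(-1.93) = -0.04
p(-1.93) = 0.84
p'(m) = -8*m*(1 - 4*m)/(2*m^2 - m + 9)^2 - 8/(2*m^2 - m + 9)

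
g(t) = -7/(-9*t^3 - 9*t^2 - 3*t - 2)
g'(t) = -7*(27*t^2 + 18*t + 3)/(-9*t^3 - 9*t^2 - 3*t - 2)^2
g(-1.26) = -1.27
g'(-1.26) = -5.37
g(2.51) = 0.03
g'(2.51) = -0.04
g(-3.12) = -0.04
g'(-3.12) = -0.04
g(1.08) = 0.26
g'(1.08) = -0.52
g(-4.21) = -0.01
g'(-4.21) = -0.01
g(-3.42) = -0.03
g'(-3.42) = -0.03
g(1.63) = 0.10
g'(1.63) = -0.15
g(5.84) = 0.00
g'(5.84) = -0.00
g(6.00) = 0.00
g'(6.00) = 0.00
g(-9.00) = 0.00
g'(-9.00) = 0.00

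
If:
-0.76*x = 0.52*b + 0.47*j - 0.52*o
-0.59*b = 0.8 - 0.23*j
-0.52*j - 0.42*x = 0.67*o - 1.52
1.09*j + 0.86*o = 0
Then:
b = -1.77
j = -1.06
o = 1.34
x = 2.79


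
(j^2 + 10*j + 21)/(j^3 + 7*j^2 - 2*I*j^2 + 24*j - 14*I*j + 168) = (j + 3)/(j^2 - 2*I*j + 24)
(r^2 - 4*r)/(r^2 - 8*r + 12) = r*(r - 4)/(r^2 - 8*r + 12)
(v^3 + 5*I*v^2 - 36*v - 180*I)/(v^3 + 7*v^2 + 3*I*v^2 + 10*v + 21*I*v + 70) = (v^2 - 36)/(v^2 + v*(7 - 2*I) - 14*I)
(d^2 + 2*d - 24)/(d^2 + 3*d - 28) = (d + 6)/(d + 7)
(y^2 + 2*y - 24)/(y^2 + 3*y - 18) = (y - 4)/(y - 3)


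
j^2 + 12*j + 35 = (j + 5)*(j + 7)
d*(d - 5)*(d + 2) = d^3 - 3*d^2 - 10*d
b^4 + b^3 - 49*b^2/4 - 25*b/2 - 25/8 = (b + 1/2)^2*(b - 5*sqrt(2)/2)*(b + 5*sqrt(2)/2)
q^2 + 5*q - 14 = (q - 2)*(q + 7)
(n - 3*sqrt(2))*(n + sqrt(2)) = n^2 - 2*sqrt(2)*n - 6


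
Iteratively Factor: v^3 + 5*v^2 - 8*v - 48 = (v - 3)*(v^2 + 8*v + 16) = (v - 3)*(v + 4)*(v + 4)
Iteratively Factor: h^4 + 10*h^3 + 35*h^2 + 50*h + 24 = (h + 3)*(h^3 + 7*h^2 + 14*h + 8) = (h + 3)*(h + 4)*(h^2 + 3*h + 2) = (h + 2)*(h + 3)*(h + 4)*(h + 1)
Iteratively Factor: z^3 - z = (z - 1)*(z^2 + z) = z*(z - 1)*(z + 1)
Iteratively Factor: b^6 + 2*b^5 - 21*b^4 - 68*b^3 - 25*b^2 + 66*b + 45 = (b + 1)*(b^5 + b^4 - 22*b^3 - 46*b^2 + 21*b + 45) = (b + 1)*(b + 3)*(b^4 - 2*b^3 - 16*b^2 + 2*b + 15) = (b - 1)*(b + 1)*(b + 3)*(b^3 - b^2 - 17*b - 15) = (b - 1)*(b + 1)^2*(b + 3)*(b^2 - 2*b - 15) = (b - 5)*(b - 1)*(b + 1)^2*(b + 3)*(b + 3)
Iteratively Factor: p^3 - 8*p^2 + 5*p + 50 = (p - 5)*(p^2 - 3*p - 10) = (p - 5)*(p + 2)*(p - 5)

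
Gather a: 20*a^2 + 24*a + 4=20*a^2 + 24*a + 4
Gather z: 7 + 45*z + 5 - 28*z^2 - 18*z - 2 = -28*z^2 + 27*z + 10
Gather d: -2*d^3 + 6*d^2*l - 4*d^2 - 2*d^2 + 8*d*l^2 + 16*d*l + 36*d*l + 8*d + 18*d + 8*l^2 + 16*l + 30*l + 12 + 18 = -2*d^3 + d^2*(6*l - 6) + d*(8*l^2 + 52*l + 26) + 8*l^2 + 46*l + 30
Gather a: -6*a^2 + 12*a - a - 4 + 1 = -6*a^2 + 11*a - 3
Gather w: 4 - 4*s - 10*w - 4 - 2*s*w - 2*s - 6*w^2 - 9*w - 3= -6*s - 6*w^2 + w*(-2*s - 19) - 3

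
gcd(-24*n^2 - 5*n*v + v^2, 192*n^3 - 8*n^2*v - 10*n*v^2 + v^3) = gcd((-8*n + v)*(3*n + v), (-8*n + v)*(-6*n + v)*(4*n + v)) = -8*n + v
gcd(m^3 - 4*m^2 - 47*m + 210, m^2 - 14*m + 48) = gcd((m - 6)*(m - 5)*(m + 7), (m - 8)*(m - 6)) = m - 6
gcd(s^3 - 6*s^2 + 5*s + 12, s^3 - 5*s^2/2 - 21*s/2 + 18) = s - 4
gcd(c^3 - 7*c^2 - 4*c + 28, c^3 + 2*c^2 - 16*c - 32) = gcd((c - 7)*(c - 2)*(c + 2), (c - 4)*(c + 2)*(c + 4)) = c + 2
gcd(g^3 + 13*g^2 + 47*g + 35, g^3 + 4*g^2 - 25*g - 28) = g^2 + 8*g + 7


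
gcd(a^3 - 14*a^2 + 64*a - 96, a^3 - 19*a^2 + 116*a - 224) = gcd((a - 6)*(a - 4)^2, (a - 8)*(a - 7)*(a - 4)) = a - 4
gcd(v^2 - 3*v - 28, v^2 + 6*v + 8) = v + 4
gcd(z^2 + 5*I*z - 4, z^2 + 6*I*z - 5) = z + I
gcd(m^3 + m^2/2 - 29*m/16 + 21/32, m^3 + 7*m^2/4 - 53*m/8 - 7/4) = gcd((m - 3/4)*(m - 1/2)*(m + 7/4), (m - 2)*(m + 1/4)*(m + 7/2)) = 1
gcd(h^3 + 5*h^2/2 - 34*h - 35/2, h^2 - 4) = 1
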